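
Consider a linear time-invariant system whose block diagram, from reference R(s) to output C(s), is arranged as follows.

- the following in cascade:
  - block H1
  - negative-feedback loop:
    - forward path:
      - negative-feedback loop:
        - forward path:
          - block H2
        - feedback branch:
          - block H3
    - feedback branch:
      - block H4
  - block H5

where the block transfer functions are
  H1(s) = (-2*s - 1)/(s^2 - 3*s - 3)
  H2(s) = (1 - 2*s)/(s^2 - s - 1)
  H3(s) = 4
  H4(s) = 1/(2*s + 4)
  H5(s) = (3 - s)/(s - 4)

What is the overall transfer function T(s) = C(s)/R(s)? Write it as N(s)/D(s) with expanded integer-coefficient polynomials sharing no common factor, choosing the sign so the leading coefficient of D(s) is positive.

The answer is (-8*s^4 + 8*s^3 + 50*s^2 - 2*s - 12)/(2*s^6 - 28*s^5 + 84*s^4 + 135*s^3 - 547*s^2 - 267*s + 156).

Reasoning:
1. collapse the loop (H2 forward, H3 return); result (1 - 2*s)/(s^2 - 9*s + 3)
2. close the feedback loop around [H2/(1+H2*H3)], H4; result (-4*s^2 - 6*s + 4)/(2*s^3 - 14*s^2 - 32*s + 13)
3. reduce the series chain H1, [[H2/(1+H2*H3)]/(1+[H2/(1+H2*H3)]*H4)], H5; the result is T(s) itself (integer coefficients, no common factor, positive leading denominator coefficient)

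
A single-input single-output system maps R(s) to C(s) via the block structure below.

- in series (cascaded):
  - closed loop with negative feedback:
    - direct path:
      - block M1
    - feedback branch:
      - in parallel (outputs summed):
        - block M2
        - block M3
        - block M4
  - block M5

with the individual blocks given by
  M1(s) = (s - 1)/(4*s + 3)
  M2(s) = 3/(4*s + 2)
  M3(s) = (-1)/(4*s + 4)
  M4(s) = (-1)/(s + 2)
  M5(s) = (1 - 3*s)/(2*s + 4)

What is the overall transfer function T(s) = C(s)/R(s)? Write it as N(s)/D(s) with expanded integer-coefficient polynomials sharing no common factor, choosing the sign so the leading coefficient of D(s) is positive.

The answer is (-12*s^4 - 2*s^3 + 14*s^2 + 2*s - 2)/(32*s^4 + 132*s^3 + 201*s^2 + 121*s + 18).

Reasoning:
Step 1: sum the parallel branches M2, M3, M4 gives (-4*s^2 + s + 6)/(8*s^3 + 28*s^2 + 28*s + 8)
Step 2: close the feedback loop around M1, (M2+M3+M4) gives (8*s^4 + 20*s^3 - 20*s - 8)/(32*s^4 + 132*s^3 + 201*s^2 + 121*s + 18)
Step 3: series reduction of [M1/(1+M1*(M2+M3+M4))], M5; the result is T(s) itself (integer coefficients, no common factor, positive leading denominator coefficient)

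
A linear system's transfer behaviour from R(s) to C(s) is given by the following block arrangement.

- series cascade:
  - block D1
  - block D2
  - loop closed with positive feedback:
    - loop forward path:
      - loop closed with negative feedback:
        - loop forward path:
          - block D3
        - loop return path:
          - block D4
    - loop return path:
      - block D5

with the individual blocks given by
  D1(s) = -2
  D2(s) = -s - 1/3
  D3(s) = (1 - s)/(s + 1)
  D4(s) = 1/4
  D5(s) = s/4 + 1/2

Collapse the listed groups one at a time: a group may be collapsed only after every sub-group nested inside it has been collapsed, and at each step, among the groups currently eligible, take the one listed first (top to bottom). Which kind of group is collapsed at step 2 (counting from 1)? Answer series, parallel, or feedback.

(1) feedback reduction of D3, D4
(2) reduce the feedback loop with forward [D3/(1+D3*D4)] and return D5
(3) multiply D1, D2, [[D3/(1+D3*D4)]/(1-[D3/(1+D3*D4)]*D5)] (series)
The group at step 2 is a feedback group.

Therefore the answer is feedback.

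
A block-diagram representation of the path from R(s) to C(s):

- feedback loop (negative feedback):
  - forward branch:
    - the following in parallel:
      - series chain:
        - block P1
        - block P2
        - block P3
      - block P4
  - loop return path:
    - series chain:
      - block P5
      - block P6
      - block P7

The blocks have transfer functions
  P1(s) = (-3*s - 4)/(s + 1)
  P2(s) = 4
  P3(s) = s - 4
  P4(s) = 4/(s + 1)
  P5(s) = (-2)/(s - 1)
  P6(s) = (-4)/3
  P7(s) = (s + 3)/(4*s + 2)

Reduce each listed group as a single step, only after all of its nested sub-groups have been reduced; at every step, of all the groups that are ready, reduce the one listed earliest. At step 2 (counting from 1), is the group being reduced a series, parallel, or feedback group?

Step 1. multiply P1, P2, P3 (series)
Step 2. combine (P1*P2*P3), P4 in parallel
Step 3. combine P5, P6, P7 in series
Step 4. close the feedback loop around ((P1*P2*P3)+P4), (P5*P6*P7)
The group at step 2 is a parallel group.

Therefore the answer is parallel.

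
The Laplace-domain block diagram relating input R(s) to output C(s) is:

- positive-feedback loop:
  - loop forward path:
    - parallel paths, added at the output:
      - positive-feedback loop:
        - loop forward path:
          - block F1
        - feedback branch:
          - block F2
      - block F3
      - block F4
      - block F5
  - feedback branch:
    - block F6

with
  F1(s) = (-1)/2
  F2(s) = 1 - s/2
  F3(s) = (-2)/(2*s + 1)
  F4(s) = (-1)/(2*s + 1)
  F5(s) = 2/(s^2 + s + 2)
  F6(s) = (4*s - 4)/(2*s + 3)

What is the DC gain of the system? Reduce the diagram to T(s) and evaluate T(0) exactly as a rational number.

Reducing step by step:

Step 1. reduce the feedback loop with forward F1 and return F2 = 2/(s - 6)
Step 2. add [F1/(1-F1*F2)], F3, F4, F5 (parallel) = (s^3 + 25*s^2 + 28)/(2*s^4 - 9*s^3 - 13*s^2 - 28*s - 12)
Step 3. apply the feedback formula to ([F1/(1-F1*F2)]+F3+F4+F5), F6 = (2*s^4 + 53*s^3 + 75*s^2 + 56*s + 84)/(4*s^5 - 16*s^4 - 149*s^3 + 5*s^2 - 220*s + 76)
Step 3 gives the overall T(s). Then T(0) = 84/76 = 21/19.

Answer: 21/19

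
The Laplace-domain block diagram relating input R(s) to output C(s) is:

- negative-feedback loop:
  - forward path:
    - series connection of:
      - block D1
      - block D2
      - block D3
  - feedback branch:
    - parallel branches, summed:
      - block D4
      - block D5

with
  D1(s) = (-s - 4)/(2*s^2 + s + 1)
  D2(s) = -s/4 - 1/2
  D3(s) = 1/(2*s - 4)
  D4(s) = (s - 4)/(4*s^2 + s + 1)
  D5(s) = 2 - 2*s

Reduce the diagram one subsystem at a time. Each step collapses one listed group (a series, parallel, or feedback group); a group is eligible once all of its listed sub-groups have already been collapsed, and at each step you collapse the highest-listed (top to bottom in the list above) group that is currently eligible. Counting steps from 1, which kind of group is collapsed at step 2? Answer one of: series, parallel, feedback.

1. series reduction of D1, D2, D3
2. sum the parallel branches D4, D5
3. apply the feedback formula to (D1*D2*D3), (D4+D5)
Step 2 collapses a parallel group.

Hence the answer: parallel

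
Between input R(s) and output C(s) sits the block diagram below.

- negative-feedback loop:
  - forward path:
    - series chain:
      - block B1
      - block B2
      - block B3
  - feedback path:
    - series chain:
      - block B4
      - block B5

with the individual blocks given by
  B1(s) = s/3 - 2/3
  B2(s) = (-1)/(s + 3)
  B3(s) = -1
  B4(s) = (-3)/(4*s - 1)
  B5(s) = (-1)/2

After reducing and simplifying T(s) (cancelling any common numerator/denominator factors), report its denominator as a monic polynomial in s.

The answer is s^2 + 23*s/8 - 1.

Reasoning:
[1] reduce the series chain B1, B2, B3, giving (s - 2)/(3*s + 9)
[2] reduce the series chain B4, B5, giving 3/(8*s - 2)
[3] collapse the loop ((B1*B2*B3) forward, (B4*B5) return), giving (8*s^2 - 18*s + 4)/(24*s^2 + 69*s - 24)
The result of step 3 is T(s) in lowest terms. Its denominator has leading coefficient 24; dividing the denominator through by 24 makes it monic.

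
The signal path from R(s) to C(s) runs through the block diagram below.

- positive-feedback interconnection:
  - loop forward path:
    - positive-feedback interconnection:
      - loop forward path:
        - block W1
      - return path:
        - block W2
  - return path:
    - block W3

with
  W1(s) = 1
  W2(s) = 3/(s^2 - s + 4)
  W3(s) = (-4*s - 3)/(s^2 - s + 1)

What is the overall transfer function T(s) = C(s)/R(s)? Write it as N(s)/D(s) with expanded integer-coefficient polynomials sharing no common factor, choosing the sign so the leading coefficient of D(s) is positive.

First reduce the diagram to T(s).

Step 1 - collapse the loop (W1 forward, W2 return) = (s^2 - s + 4)/(s^2 - s + 1)
Step 2 - apply the feedback formula to [W1/(1-W1*W2)], W3: this yields T(s), and no further normalization is needed

Answer: (s^4 - 2*s^3 + 6*s^2 - 5*s + 4)/(s^4 + 2*s^3 + 2*s^2 + 11*s + 13)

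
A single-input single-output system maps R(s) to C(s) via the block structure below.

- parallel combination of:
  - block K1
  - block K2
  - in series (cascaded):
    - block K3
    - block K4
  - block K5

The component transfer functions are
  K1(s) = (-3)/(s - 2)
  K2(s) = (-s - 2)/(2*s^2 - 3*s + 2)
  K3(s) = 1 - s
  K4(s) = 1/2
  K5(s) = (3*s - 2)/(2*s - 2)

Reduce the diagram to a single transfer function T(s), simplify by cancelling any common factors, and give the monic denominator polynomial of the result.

Reducing step by step:

Step 1. reduce the series chain K3, K4; result 1/2 - s/2
Step 2. reduce the parallel group K1, K2, (K3*K4), K5; result (-2*s^5 + 17*s^4 - 63*s^3 + 97*s^2 - 66*s + 16)/(4*s^4 - 18*s^3 + 30*s^2 - 24*s + 8)
No further cancellation is possible in the step-2 result, so that is T(s). Its denominator becomes monic after dividing by the leading coefficient 4.

Answer: s^4 - 9*s^3/2 + 15*s^2/2 - 6*s + 2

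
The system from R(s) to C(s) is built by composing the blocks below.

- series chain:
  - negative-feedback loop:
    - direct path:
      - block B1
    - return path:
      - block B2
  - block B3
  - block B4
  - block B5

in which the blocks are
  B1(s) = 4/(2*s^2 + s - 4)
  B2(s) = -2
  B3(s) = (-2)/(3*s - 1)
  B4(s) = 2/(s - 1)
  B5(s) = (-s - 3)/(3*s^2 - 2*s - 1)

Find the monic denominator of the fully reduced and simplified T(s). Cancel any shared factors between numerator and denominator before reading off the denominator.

Step 1 - apply the feedback formula to B1, B2 -> 4/(2*s^2 + s - 12)
Step 2 - series reduction of [B1/(1+B1*B2)], B3, B4, B5 -> (16*s + 48)/(18*s^6 - 27*s^5 - 110*s^4 + 228*s^3 - 96*s^2 - 25*s + 12)
Step 2 gives the fully reduced T(s), with no common factor left to cancel. The denominator's leading coefficient is 18, so divide each of its coefficients by 18 to get the monic form.

Hence the answer: s^6 - 3*s^5/2 - 55*s^4/9 + 38*s^3/3 - 16*s^2/3 - 25*s/18 + 2/3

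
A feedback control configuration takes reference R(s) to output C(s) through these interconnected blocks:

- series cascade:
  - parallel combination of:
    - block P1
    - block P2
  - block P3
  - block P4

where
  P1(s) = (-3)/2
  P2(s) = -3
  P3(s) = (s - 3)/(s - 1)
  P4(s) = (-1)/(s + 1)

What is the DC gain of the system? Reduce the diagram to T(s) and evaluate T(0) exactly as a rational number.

Reducing step by step:

Step 1. combine P1, P2 in parallel: (-9)/2
Step 2. reduce the series chain (P1+P2), P3, P4: (9*s - 27)/(2*s^2 - 2)
That last expression is T(s); at s = 0 only the constant terms survive, so T(0) = -27/(-2) = 27/2.

Answer: 27/2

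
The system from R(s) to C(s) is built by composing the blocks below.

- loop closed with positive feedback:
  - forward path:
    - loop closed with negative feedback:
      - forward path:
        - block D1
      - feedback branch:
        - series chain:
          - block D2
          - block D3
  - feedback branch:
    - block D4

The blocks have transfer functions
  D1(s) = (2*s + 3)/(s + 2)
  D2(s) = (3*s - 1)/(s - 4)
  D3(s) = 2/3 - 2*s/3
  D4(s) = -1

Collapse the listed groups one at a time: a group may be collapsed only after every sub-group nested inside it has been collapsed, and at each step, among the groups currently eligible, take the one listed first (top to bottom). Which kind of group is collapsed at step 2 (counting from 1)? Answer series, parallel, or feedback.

Step 1 - reduce the series chain D2, D3
Step 2 - collapse the loop (D1 forward, (D2*D3) return)
Step 3 - collapse the loop ([D1/(1+D1*(D2*D3))] forward, D4 return)
Step 2: feedback.

Final answer: feedback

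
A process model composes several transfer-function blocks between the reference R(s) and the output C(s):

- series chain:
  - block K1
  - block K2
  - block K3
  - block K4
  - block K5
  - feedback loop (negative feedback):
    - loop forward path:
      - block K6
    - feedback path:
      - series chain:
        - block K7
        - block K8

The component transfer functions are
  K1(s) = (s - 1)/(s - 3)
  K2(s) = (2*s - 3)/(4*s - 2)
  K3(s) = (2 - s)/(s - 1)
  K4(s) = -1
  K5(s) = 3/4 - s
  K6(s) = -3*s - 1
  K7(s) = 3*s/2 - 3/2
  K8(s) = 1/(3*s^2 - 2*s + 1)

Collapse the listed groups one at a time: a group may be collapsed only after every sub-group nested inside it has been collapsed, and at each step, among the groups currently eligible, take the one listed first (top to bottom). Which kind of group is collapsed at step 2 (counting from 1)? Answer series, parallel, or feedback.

Answer: feedback

Working:
1. reduce the series chain K7, K8
2. collapse the loop (K6 forward, (K7*K8) return)
3. cascade K1, K2, K3, K4, K5, [K6/(1+K6*(K7*K8))]
Step 2: feedback.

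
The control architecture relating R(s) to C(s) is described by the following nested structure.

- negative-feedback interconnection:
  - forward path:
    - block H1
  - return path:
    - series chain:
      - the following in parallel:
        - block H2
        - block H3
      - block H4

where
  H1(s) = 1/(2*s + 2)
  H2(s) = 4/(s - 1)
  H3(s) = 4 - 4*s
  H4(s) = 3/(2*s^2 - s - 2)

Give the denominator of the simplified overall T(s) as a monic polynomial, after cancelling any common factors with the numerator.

First reduce the diagram to T(s).

(1) parallel reduction of H2, H3, giving (-4*s^2 + 8*s)/(s - 1)
(2) combine (H2+H3), H4 in series, giving (-12*s^2 + 24*s)/(2*s^3 - 3*s^2 - s + 2)
(3) feedback reduction of H1, ((H2+H3)*H4), giving (2*s^3 - 3*s^2 - s + 2)/(4*s^4 - 2*s^3 - 20*s^2 + 26*s + 4)
The result of step 3 is T(s) in lowest terms. Its denominator has leading coefficient 4; dividing the denominator through by 4 makes it monic.

Answer: s^4 - s^3/2 - 5*s^2 + 13*s/2 + 1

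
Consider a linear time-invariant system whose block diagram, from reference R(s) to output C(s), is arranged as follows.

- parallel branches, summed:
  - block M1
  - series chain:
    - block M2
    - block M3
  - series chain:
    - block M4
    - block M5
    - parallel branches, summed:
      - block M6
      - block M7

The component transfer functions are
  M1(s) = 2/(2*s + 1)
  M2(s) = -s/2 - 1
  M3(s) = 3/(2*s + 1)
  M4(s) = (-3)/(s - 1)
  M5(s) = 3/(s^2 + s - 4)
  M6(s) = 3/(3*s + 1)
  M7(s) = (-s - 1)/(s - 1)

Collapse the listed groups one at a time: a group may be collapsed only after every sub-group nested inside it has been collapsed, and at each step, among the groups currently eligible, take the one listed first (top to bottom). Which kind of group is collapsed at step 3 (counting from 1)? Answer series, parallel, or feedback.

The answer is series.

Reasoning:
Step 1. combine M2, M3 in series
Step 2. sum the parallel branches M6, M7
Step 3. combine M4, M5, (M6+M7) in series
Step 4. add M1, (M2*M3), (M4*M5*(M6+M7)) (parallel)
Step 3: series.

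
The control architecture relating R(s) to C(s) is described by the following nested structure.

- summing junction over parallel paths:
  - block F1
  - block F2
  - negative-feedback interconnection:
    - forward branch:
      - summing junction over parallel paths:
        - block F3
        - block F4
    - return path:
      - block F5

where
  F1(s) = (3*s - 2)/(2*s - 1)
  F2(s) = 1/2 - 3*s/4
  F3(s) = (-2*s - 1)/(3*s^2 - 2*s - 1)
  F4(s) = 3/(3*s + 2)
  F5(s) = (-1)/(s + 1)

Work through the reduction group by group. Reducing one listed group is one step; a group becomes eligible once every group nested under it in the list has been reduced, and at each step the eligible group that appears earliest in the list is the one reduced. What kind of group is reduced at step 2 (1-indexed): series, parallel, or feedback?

Step 1 - combine F3, F4 in parallel
Step 2 - reduce the feedback loop with forward (F3+F4) and return F5
Step 3 - sum the parallel branches F1, F2, [(F3+F4)/(1+(F3+F4)*F5)]
So the answer for step 2 is feedback.

Final answer: feedback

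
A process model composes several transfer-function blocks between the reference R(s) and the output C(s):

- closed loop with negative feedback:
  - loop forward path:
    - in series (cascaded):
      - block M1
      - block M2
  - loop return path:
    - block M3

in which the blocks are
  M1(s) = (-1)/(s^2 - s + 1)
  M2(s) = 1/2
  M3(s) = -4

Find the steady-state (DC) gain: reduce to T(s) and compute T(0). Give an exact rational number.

[1] combine M1, M2 in series gives (-1)/(2*s^2 - 2*s + 2)
[2] feedback reduction of (M1*M2), M3 gives (-1)/(2*s^2 - 2*s + 6)
The step-2 result is T(s). Setting s = 0: T(0) = -1/6.

Therefore the answer is -1/6.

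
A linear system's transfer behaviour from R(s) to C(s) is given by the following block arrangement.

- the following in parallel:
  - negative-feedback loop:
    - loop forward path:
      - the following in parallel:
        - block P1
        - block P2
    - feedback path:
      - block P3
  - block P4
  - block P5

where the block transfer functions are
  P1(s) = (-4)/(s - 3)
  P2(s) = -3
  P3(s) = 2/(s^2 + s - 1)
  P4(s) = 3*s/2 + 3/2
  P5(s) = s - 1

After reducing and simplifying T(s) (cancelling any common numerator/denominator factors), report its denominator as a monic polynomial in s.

First reduce the diagram to T(s).

Step 1: sum the parallel branches P1, P2, giving (5 - 3*s)/(s - 3)
Step 2: reduce the feedback loop with forward (P1+P2) and return P3, giving (-3*s^3 + 2*s^2 + 8*s - 5)/(s^3 - 2*s^2 - 10*s + 13)
Step 3: reduce the parallel group [(P1+P2)/(1+(P1+P2)*P3)], P4, P5, giving (5*s^4 - 15*s^3 - 48*s^2 + 71*s + 3)/(2*s^3 - 4*s^2 - 20*s + 26)
That last expression is T(s), already simplified. Scaling its denominator by 1/2 (the reciprocal of the leading coefficient) yields the monic denominator.

Answer: s^3 - 2*s^2 - 10*s + 13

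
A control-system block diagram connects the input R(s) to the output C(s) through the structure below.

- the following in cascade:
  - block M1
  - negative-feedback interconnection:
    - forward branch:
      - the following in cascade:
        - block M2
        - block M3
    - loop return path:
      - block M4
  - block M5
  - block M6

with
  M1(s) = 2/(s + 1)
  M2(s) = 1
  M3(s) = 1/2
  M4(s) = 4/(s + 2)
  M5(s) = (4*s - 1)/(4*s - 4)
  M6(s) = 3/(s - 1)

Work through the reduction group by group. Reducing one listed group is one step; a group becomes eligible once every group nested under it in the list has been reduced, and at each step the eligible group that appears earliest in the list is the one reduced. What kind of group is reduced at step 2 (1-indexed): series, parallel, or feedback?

The answer is feedback.

Reasoning:
Step 1 - reduce the series chain M2, M3
Step 2 - collapse the loop ((M2*M3) forward, M4 return)
Step 3 - reduce the series chain M1, [(M2*M3)/(1+(M2*M3)*M4)], M5, M6
Step 2 collapses a feedback group.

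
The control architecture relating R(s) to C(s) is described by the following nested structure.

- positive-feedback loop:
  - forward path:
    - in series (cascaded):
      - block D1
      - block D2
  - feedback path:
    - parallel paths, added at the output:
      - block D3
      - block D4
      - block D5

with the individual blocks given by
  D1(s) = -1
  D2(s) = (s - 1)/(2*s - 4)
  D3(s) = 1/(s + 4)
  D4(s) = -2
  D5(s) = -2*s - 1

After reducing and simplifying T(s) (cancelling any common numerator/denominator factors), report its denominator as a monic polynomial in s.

(1) combine D1, D2 in series = (1 - s)/(2*s - 4)
(2) reduce the parallel group D3, D4, D5 = (-2*s^2 - 11*s - 11)/(s + 4)
(3) collapse the loop ((D1*D2) forward, (D3+D4+D5) return) = (s^2 + 3*s - 4)/(2*s^3 + 7*s^2 - 4*s + 5)
That last expression is T(s), already simplified. Scaling its denominator by 1/2 (the reciprocal of the leading coefficient) yields the monic denominator.

Hence the answer: s^3 + 7*s^2/2 - 2*s + 5/2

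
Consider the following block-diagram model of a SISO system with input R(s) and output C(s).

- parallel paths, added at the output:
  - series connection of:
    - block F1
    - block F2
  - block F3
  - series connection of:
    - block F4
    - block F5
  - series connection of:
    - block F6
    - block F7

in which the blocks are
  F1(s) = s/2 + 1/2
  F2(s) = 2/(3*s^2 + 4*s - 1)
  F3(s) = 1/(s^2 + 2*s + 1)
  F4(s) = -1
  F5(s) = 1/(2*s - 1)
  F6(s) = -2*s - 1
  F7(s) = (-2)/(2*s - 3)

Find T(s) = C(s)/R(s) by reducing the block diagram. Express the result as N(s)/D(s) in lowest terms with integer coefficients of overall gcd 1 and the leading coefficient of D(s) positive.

Step 1: cascade F1, F2 gives (s + 1)/(3*s^2 + 4*s - 1)
Step 2: reduce the series chain F4, F5 gives (-1)/(2*s - 1)
Step 3: multiply F6, F7 (series) gives (4*s + 2)/(2*s - 3)
Step 4: add (F1*F2), F3, (F4*F5), (F6*F7) (parallel): this yields T(s), and no further normalization is needed

Final answer: (24*s^6 + 78*s^5 + 79*s^4 - 11*s^3 - 40*s^2 + 25*s - 1)/(12*s^6 + 16*s^5 - 31*s^4 - 42*s^3 + 10*s^2 + 14*s - 3)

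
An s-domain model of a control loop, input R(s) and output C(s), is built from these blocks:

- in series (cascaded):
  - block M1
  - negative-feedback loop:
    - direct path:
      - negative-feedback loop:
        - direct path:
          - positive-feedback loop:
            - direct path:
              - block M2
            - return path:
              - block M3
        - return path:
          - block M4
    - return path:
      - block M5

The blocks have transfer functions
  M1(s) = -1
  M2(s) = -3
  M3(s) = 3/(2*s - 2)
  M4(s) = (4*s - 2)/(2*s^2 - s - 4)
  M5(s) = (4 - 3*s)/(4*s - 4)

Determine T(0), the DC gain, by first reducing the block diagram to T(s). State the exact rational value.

[1] apply the feedback formula to M2, M3: (6 - 6*s)/(2*s + 7)
[2] feedback reduction of [M2/(1-M2*M3)], M4: (-12*s^3 + 18*s^2 + 18*s - 24)/(4*s^3 - 12*s^2 + 21*s - 40)
[3] feedback reduction of [[M2/(1-M2*M3)]/(1+[M2/(1-M2*M3)]*M4)], M5: (-24*s^3 + 36*s^2 + 36*s - 48)/(26*s^3 - 57*s^2 + 18*s - 32)
[4] reduce the series chain M1, [[[M2/(1-M2*M3)]/(1+[M2/(1-M2*M3)]*M4)]/(1+[[M2/(1-M2*M3)]/(1+[M2/(1-M2*M3)]*M4)]*M5)]: (24*s^3 - 36*s^2 - 36*s + 48)/(26*s^3 - 57*s^2 + 18*s - 32)
Step 4 gives the overall T(s). Then T(0) = 48/(-32) = -3/2.

Hence the answer: -3/2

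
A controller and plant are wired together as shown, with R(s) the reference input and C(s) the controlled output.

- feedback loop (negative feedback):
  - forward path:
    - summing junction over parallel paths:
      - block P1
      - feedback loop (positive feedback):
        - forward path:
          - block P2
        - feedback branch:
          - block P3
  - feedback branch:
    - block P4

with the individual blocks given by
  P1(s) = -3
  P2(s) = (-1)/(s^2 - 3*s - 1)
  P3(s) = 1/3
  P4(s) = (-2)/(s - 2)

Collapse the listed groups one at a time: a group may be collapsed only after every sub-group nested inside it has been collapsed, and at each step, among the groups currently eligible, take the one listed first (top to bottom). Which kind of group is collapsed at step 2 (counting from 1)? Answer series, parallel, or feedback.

[1] feedback reduction of P2, P3
[2] parallel reduction of P1, [P2/(1-P2*P3)]
[3] apply the feedback formula to (P1+[P2/(1-P2*P3)]), P4
So the answer for step 2 is parallel.

Answer: parallel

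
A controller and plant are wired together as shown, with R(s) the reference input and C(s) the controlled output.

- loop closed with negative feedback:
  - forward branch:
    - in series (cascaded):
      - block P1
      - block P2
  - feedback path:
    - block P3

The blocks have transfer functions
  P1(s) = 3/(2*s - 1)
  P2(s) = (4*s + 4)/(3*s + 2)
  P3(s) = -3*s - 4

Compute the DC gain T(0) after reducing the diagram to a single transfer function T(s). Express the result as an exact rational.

Step 1: series reduction of P1, P2: (12*s + 12)/(6*s^2 + s - 2)
Step 2: apply the feedback formula to (P1*P2), P3: (-12*s - 12)/(30*s^2 + 83*s + 50)
That last expression is T(s); at s = 0 only the constant terms survive, so T(0) = -12/50 = -6/25.

Hence the answer: -6/25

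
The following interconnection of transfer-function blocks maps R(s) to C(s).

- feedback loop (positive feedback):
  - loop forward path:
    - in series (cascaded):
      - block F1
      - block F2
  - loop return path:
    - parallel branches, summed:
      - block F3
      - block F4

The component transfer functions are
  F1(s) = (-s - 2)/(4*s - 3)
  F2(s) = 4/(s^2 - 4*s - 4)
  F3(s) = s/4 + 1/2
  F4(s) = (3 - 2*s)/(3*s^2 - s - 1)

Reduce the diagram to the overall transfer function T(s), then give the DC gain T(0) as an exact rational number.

1. cascade F1, F2 gives (-4*s - 8)/(4*s^3 - 19*s^2 - 4*s + 12)
2. combine F3, F4 in parallel gives (3*s^3 + 5*s^2 - 11*s + 10)/(12*s^2 - 4*s - 4)
3. reduce the feedback loop with forward (F1*F2) and return (F3+F4) gives (-6*s^3 - 10*s^2 + 6*s + 4)/(6*s^5 - 29*s^4 + 7*s^3 + 29*s^2 - 10*s + 4)
Evaluating the step-3 result (the overall T(s)) at s = 0 gives T(0) = 4/4 = 1.

Answer: 1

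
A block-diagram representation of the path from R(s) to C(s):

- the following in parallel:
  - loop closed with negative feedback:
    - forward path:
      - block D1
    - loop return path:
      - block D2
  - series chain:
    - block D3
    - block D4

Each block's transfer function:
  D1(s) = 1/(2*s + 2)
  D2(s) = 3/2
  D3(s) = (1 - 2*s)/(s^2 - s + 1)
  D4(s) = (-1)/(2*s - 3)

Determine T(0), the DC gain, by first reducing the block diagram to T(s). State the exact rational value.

(1) close the feedback loop around D1, D2 = 2/(4*s + 7)
(2) reduce the series chain D3, D4 = (2*s - 1)/(2*s^3 - 5*s^2 + 5*s - 3)
(3) combine [D1/(1+D1*D2)], (D3*D4) in parallel = (4*s^3 - 2*s^2 + 20*s - 13)/(8*s^4 - 6*s^3 - 15*s^2 + 23*s - 21)
The step-3 result is T(s). Setting s = 0: T(0) = -13/(-21) = 13/21.

Hence the answer: 13/21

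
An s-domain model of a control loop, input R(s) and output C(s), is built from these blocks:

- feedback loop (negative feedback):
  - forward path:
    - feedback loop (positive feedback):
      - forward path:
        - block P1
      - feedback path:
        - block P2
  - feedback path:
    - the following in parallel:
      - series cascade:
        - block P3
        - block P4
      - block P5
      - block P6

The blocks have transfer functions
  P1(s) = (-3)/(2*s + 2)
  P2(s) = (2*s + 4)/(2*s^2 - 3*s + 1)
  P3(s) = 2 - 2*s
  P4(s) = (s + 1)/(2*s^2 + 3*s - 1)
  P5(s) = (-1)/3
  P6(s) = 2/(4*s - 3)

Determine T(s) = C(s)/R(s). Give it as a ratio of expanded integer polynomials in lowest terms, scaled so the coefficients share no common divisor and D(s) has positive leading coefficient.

1. apply the feedback formula to P1, P2: (-6*s^2 + 9*s - 3)/(4*s^3 - 2*s^2 + 2*s + 14)
2. series reduction of P3, P4: (2 - 2*s^2)/(2*s^2 + 3*s - 1)
3. combine (P3*P4), P5, P6 in parallel: (-32*s^3 + 24*s^2 + 55*s - 27)/(24*s^3 + 18*s^2 - 39*s + 9)
4. reduce the feedback loop with forward [P1/(1-P1*P2)] and return ((P3*P4)+P5+P6): this yields T(s), and no further normalization is needed

Hence the answer: (-48*s^5 + 36*s^4 + 108*s^3 - 153*s^2 + 66*s - 9)/(32*s^6 + 72*s^5 - 192*s^4 + 156*s^3 + 247*s^2 - 312*s + 69)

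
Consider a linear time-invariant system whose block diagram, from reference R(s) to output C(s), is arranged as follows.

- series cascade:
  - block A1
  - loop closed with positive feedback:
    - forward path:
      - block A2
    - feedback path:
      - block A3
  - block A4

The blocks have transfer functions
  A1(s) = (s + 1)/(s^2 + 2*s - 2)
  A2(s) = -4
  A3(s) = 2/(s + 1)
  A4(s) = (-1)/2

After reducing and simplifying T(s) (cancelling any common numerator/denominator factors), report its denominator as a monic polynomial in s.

First reduce the diagram to T(s).

(1) close the feedback loop around A2, A3, giving (-4*s - 4)/(s + 9)
(2) reduce the series chain A1, [A2/(1-A2*A3)], A4, giving (2*s^2 + 4*s + 2)/(s^3 + 11*s^2 + 16*s - 18)
Step 2 gives the fully reduced T(s), with no common factor left to cancel. The denominator is already monic (leading coefficient 1).

Answer: s^3 + 11*s^2 + 16*s - 18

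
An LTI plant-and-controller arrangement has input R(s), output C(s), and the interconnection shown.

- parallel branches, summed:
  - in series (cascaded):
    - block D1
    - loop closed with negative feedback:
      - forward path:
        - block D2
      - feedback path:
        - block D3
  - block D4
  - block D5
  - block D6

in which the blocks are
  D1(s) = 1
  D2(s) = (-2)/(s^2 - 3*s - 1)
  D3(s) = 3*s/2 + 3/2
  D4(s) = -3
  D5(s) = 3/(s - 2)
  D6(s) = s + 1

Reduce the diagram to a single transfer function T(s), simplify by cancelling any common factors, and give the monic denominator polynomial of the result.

The answer is s^3 - 8*s^2 + 8*s + 8.

Reasoning:
[1] collapse the loop (D2 forward, D3 return); result (-2)/(s^2 - 6*s - 4)
[2] reduce the series chain D1, [D2/(1+D2*D3)]; result (-2)/(s^2 - 6*s - 4)
[3] parallel reduction of (D1*[D2/(1+D2*D3)]), D4, D5, D6; result (s^4 - 10*s^3 + 27*s^2 - 28*s - 24)/(s^3 - 8*s^2 + 8*s + 8)
Step 3 gives the fully reduced T(s), with no common factor left to cancel. The denominator is already monic (leading coefficient 1).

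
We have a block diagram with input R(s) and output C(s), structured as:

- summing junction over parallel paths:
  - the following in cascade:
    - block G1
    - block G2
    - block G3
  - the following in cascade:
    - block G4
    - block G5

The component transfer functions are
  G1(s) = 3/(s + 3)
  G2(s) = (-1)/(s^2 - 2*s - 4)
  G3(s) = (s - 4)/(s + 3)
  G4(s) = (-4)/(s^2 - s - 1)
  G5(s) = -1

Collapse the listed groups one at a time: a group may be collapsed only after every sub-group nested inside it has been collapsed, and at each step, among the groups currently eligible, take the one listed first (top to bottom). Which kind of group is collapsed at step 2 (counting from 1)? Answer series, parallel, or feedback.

Step 1 - series reduction of G1, G2, G3
Step 2 - combine G4, G5 in series
Step 3 - reduce the parallel group (G1*G2*G3), (G4*G5)
The group at step 2 is a series group.

Answer: series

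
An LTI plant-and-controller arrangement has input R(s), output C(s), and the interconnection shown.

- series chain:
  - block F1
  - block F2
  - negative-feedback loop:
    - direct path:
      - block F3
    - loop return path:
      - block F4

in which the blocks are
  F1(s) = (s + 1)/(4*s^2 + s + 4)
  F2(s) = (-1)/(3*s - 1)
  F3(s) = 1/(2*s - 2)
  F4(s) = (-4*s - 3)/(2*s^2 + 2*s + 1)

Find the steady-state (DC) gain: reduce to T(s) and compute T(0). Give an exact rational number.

The answer is -1/20.

Reasoning:
1. collapse the loop (F3 forward, F4 return) -> (2*s^2 + 2*s + 1)/(4*s^3 - 6*s - 5)
2. multiply F1, F2, [F3/(1+F3*F4)] (series) -> (-2*s^3 - 4*s^2 - 3*s - 1)/(48*s^6 - 4*s^5 - 28*s^4 - 70*s^3 - 61*s^2 - 31*s + 20)
That last expression is T(s); at s = 0 only the constant terms survive, so T(0) = -1/20.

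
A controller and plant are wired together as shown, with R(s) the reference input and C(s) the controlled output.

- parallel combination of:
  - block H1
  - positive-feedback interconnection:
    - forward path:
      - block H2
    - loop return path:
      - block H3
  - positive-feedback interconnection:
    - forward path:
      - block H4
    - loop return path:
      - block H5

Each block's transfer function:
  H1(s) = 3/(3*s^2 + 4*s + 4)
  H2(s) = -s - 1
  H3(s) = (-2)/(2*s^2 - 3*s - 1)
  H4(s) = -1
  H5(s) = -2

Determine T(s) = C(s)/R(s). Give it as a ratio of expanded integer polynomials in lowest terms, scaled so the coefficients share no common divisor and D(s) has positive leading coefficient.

Step 1 - feedback reduction of H2, H3 -> (-2*s^3 + s^2 + 4*s + 1)/(2*s^2 - 5*s - 3)
Step 2 - reduce the feedback loop with forward H4 and return H5 -> 1
Step 3 - combine H1, [H2/(1-H2*H3)], [H4/(1-H4*H5)] in parallel: this yields T(s), and no further normalization is needed

Therefore the answer is (-6*s^5 + s^4 + s^3 + 8*s^2 - 27*s - 17)/(6*s^4 - 7*s^3 - 21*s^2 - 32*s - 12).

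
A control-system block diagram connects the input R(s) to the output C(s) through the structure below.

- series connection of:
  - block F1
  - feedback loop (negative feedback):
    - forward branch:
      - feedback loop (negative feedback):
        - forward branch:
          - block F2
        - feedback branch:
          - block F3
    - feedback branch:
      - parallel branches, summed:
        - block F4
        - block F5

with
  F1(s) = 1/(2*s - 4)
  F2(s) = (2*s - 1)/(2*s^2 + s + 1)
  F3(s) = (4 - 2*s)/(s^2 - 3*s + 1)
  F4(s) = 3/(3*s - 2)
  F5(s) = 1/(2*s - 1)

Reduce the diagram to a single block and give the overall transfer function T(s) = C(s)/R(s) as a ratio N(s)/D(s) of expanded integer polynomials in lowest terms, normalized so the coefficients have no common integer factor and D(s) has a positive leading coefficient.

The answer is (6*s^4 - 25*s^3 + 29*s^2 - 13*s + 2)/(12*s^6 - 62*s^5 + 90*s^4 - 28*s^3 - 2*s^2 + 6*s - 4).

Reasoning:
(1) apply the feedback formula to F2, F3 -> (2*s^3 - 7*s^2 + 5*s - 1)/(2*s^4 - 5*s^3 - 4*s^2 + 8*s - 3)
(2) combine F4, F5 in parallel -> (9*s - 5)/(6*s^2 - 7*s + 2)
(3) collapse the loop ([F2/(1+F2*F3)] forward, (F4+F5) return) -> (6*s^4 - 25*s^3 + 29*s^2 - 13*s + 2)/(6*s^5 - 19*s^4 + 7*s^3 - s + 1)
(4) multiply F1, [[F2/(1+F2*F3)]/(1+[F2/(1+F2*F3)]*(F4+F5))] (series), which is the overall transfer function T(s) = C(s)/R(s) in lowest terms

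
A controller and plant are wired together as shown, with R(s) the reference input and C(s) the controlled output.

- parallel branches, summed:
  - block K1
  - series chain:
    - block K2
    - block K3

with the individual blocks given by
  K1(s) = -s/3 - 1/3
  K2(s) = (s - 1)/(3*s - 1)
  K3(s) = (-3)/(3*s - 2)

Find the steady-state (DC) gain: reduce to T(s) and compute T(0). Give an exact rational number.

Reducing step by step:

[1] series reduction of K2, K3: (3 - 3*s)/(9*s^2 - 9*s + 2)
[2] sum the parallel branches K1, (K2*K3): (-9*s^3 - 2*s + 7)/(27*s^2 - 27*s + 6)
Step 2 gives the overall T(s). Then T(0) = 7/6.

Answer: 7/6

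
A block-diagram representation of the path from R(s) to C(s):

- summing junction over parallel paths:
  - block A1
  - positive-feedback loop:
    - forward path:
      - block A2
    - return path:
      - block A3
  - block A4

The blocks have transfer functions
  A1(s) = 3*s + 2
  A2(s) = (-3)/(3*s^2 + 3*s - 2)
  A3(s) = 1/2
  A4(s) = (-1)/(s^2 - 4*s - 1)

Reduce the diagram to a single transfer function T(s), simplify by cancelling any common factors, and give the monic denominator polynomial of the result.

First reduce the diagram to T(s).

Step 1. feedback reduction of A2, A3, giving (-6)/(6*s^2 + 6*s - 1)
Step 2. combine A1, [A2/(1-A2*A3)], A4 in parallel, giving (18*s^5 - 42*s^4 - 129*s^3 - 80*s^2 + 17*s + 9)/(6*s^4 - 18*s^3 - 31*s^2 - 2*s + 1)
Step 2 gives the fully reduced T(s), with no common factor left to cancel. The denominator's leading coefficient is 6, so divide each of its coefficients by 6 to get the monic form.

Answer: s^4 - 3*s^3 - 31*s^2/6 - s/3 + 1/6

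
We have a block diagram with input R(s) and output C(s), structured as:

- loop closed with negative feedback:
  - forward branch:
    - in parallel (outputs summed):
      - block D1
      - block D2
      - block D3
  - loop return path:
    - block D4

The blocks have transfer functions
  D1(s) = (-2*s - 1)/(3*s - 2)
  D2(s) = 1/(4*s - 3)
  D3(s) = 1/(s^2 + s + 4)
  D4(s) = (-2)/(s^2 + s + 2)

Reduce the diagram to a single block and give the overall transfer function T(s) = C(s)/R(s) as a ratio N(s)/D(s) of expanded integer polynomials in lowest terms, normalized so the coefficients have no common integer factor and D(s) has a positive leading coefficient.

(1) add D1, D2, D3 (parallel) -> (-8*s^4 - 3*s^3 - 14*s^2 + 4*s + 10)/(12*s^4 - 5*s^3 + 37*s^2 - 62*s + 24)
(2) collapse the loop ((D1+D2+D3) forward, D4 return) - this is the overall T(s), already in the required normalized form

Therefore the answer is (-8*s^6 - 11*s^5 - 33*s^4 - 16*s^3 - 14*s^2 + 18*s + 20)/(12*s^6 + 7*s^5 + 72*s^4 - 29*s^3 + 64*s^2 - 108*s + 28).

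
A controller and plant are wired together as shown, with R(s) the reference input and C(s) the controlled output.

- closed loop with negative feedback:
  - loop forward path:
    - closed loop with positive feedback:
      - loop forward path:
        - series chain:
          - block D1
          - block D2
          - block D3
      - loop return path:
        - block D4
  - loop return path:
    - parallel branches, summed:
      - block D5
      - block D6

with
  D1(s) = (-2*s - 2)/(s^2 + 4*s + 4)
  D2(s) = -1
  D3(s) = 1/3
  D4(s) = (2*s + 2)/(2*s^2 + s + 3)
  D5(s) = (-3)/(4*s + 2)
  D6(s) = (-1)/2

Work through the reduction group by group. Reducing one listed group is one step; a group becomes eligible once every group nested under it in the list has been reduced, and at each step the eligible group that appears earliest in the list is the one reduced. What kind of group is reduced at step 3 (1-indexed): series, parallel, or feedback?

The answer is parallel.

Reasoning:
Step 1 - combine D1, D2, D3 in series
Step 2 - apply the feedback formula to (D1*D2*D3), D4
Step 3 - sum the parallel branches D5, D6
Step 4 - close the feedback loop around [(D1*D2*D3)/(1-(D1*D2*D3)*D4)], (D5+D6)
So the answer for step 3 is parallel.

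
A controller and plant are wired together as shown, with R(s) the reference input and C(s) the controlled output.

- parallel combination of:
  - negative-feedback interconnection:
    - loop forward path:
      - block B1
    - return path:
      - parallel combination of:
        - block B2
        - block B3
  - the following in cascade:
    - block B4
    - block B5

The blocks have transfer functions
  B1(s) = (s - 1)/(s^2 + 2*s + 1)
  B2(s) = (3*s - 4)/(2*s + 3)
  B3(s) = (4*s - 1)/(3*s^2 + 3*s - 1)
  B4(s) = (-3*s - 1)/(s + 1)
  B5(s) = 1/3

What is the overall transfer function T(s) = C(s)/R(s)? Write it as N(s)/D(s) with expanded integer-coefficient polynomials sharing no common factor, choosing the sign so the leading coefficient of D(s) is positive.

Step 1. add B2, B3 (parallel): (9*s^3 + 5*s^2 - 5*s + 1)/(6*s^3 + 15*s^2 + 7*s - 3)
Step 2. reduce the feedback loop with forward B1 and return (B2+B3): (6*s^4 + 9*s^3 - 8*s^2 - 10*s + 3)/(6*s^5 + 36*s^4 + 39*s^3 + 16*s^2 + 7*s - 4)
Step 3. reduce the series chain B4, B5: (-3*s - 1)/(3*s + 3)
Step 4. combine [B1/(1+B1*(B2+B3))], (B4*B5) in parallel, which is the overall transfer function T(s) = C(s)/R(s) in lowest terms

Answer: (-18*s^6 - 96*s^5 - 108*s^4 - 84*s^3 - 91*s^2 - 16*s + 13)/(18*s^6 + 126*s^5 + 225*s^4 + 165*s^3 + 69*s^2 + 9*s - 12)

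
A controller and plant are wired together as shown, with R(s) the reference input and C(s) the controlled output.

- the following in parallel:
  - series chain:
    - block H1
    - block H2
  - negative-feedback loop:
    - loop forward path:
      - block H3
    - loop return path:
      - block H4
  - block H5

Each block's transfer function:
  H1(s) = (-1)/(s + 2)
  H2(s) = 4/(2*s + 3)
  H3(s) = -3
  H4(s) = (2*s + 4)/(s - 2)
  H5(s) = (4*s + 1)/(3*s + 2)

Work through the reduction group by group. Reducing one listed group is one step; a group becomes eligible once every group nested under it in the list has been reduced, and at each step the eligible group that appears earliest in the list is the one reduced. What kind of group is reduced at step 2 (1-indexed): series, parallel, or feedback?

The answer is feedback.

Reasoning:
1. combine H1, H2 in series
2. close the feedback loop around H3, H4
3. sum the parallel branches (H1*H2), [H3/(1+H3*H4)], H5
So the answer for step 2 is feedback.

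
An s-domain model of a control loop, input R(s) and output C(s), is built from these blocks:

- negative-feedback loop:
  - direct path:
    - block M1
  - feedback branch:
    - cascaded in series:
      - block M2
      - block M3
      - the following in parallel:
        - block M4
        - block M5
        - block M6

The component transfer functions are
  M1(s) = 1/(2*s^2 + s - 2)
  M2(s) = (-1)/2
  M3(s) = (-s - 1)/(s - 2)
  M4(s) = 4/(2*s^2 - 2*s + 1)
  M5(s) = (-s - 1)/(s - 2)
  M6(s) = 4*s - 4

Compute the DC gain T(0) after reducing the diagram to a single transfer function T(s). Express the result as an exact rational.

1. parallel reduction of M4, M5, M6 -> (8*s^4 - 34*s^3 + 44*s^2 - 23*s - 1)/(2*s^3 - 6*s^2 + 5*s - 2)
2. combine M2, M3, (M4+M5+M6) in series -> (8*s^5 - 26*s^4 + 10*s^3 + 21*s^2 - 24*s - 1)/(4*s^4 - 20*s^3 + 34*s^2 - 24*s + 8)
3. close the feedback loop around M1, (M2*M3*(M4+M5+M6)) -> (4*s^4 - 20*s^3 + 34*s^2 - 24*s + 8)/(8*s^6 - 28*s^5 + 14*s^4 + 36*s^3 - 55*s^2 + 32*s - 17)
DC gain: substitute s = 0 into T(s) from step 3: T(0) = 8/(-17) = -8/17.

Final answer: -8/17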